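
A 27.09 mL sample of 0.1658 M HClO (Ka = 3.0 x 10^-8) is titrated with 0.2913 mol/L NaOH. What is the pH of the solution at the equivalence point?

n(HClO) = 0.1658 x 0.02709 = 0.004492 mol; V(NaOH) at equivalence = 0.004492/0.2913 = 0.01542 L.
At equivalence all the acid is converted to ClO-; total volume = 0.02709 + 0.01542 = 0.04251 L, so [ClO-] = 0.004492/0.04251 = 0.1057 M.
Kb = Kw/Ka = 1.0e-14 / 3.0 x 10^-8 = 3.33e-7.
[OH^-] = sqrt(Kb x [ClO-]) = sqrt(3.33e-7 x 0.1057) = 0.000188 M.
pOH = 3.73, so pH = 14.00 - 3.73 = 10.27.

10.27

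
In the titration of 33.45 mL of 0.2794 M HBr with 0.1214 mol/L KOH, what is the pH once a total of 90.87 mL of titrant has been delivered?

12.13

n(acid) = 0.2794 x 0.03345 = 0.009346 mol; n(KOH) added = 0.1214 x 0.09087 = 0.01103 mol.
Base is in excess by 0.01103 - 0.009346 = 0.001686 mol in a total volume of 0.1243 L.
[OH^-] = 0.001686/0.1243 = 0.01356 M, so pOH = 1.87 and pH = 14.00 - 1.87 = 12.13.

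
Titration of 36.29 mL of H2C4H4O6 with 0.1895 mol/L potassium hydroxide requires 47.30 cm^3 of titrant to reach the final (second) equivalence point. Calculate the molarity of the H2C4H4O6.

n(KOH) = 0.1895 x 0.04730 = 0.008963 mol.
At the final (second) equivalence point, 2 mol OH^- react per mol H2C4H4O6, so n(H2C4H4O6) = 0.008963 / 2 = 0.004482 mol.
[H2C4H4O6] = 0.004482 / 0.03629 L = 0.123 M.

0.123 M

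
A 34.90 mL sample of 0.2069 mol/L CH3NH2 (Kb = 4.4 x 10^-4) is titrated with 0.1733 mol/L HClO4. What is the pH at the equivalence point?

n(CH3NH2) = 0.2069 x 0.03490 = 0.007221 mol; V(HClO4) at equivalence = 0.007221/0.1733 = 0.04167 L.
At equivalence the base is fully converted to CH3NH3+; total volume = 0.07657 L, so [CH3NH3+] = 0.007221/0.07657 = 0.09431 M.
Ka(CH3NH3+) = Kw/Kb = 1.0e-14 / 4.4 x 10^-4 = 2.27e-11.
[H^+] = sqrt(Ka x [CH3NH3+]) = sqrt(2.27e-11 x 0.09431) = 1.46e-6 M.
pH = -log(1.46e-6) = 5.83.

5.83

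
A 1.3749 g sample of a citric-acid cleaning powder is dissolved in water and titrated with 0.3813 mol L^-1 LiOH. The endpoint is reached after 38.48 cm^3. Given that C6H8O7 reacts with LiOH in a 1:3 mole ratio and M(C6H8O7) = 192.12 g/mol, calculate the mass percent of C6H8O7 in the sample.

68.3%

n(LiOH) = 0.3813 x 0.03848 = 0.01467 mol.
n(C6H8O7) = 0.01467 / 3 = 0.004891 mol.
mass of C6H8O7 = 0.004891 x 192.12 = 0.9396 g.
% purity = 0.9396 / 1.3749 x 100 = 68.3%.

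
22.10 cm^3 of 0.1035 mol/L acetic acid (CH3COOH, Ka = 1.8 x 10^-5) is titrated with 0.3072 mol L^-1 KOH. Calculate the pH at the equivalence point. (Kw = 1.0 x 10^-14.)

n(CH3COOH) = 0.1035 x 0.02210 = 0.002287 mol; V(KOH) at equivalence = 0.002287/0.3072 = 0.007446 L.
At equivalence all the acid is converted to CH3COO-; total volume = 0.02210 + 0.007446 = 0.02955 L, so [CH3COO-] = 0.002287/0.02955 = 0.07742 M.
Kb = Kw/Ka = 1.0e-14 / 1.8 x 10^-5 = 5.56e-10.
[OH^-] = sqrt(Kb x [CH3COO-]) = sqrt(5.56e-10 x 0.07742) = 6.56e-6 M.
pOH = 5.18, so pH = 14.00 - 5.18 = 8.82.

8.82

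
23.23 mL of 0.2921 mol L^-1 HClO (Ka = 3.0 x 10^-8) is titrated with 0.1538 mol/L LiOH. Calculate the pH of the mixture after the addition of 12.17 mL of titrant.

Initial n(HClO) = 0.2921 x 0.02323 = 0.006785 mol.
n(LiOH) added = 0.1538 x 0.01217 = 0.001872 mol, converting that many moles of HClO to ClO-.
Remaining n(HClO) = 0.004914 mol; n(ClO-) = 0.001872 mol.
By Henderson-Hasselbalch, pH = pKa + log([A^-]/[HA]) = 7.52 + log(0.001872/0.004914) = 7.52 + (-0.42) = 7.10.

7.10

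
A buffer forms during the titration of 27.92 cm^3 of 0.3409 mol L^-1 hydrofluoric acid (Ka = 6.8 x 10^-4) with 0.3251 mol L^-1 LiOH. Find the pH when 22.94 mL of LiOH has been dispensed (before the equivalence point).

Initial n(HF) = 0.3409 x 0.02792 = 0.009518 mol.
n(LiOH) added = 0.3251 x 0.02294 = 0.007458 mol, converting that many moles of HF to F-.
Remaining n(HF) = 0.002060 mol; n(F-) = 0.007458 mol.
By Henderson-Hasselbalch, pH = pKa + log([A^-]/[HA]) = 3.17 + log(0.007458/0.002060) = 3.17 + (+0.56) = 3.73.

3.73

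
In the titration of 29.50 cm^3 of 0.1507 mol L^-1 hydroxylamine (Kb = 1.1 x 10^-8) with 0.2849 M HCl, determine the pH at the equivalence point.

3.52

n(NH2OH) = 0.1507 x 0.02950 = 0.004446 mol; V(HCl) at equivalence = 0.004446/0.2849 = 0.01560 L.
At equivalence the base is fully converted to NH3OH+; total volume = 0.04510 L, so [NH3OH+] = 0.004446/0.04510 = 0.09856 M.
Ka(NH3OH+) = Kw/Kb = 1.0e-14 / 1.1 x 10^-8 = 9.09e-7.
[H^+] = sqrt(Ka x [NH3OH+]) = sqrt(9.09e-7 x 0.09856) = 0.000299 M.
pH = -log(0.000299) = 3.52.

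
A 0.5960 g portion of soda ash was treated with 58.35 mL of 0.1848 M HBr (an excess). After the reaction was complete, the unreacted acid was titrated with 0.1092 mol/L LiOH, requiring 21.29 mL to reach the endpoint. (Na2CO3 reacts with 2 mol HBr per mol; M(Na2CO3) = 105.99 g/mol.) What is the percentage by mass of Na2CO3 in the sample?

Total n(HBr) added = 0.1848 x 0.05835 = 0.01078 mol.
n(LiOH) used = 0.1092 x 0.02129 = 0.002325 mol, which equals the excess n(HBr).
So n(HBr) consumed by the sample = 0.01078 - 0.002325 = 0.008458 mol.
n(Na2CO3) = 0.008458 / 2 = 0.004229 mol.
mass Na2CO3 = 0.004229 x 105.99 = 0.4482 g, so %Na2CO3 = 0.4482/0.5960 x 100 = 75.2%.

75.2%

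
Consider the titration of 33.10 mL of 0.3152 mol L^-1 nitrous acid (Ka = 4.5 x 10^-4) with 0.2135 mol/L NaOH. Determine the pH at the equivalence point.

n(HNO2) = 0.3152 x 0.03310 = 0.01043 mol; V(NaOH) at equivalence = 0.01043/0.2135 = 0.04887 L.
At equivalence all the acid is converted to NO2-; total volume = 0.03310 + 0.04887 = 0.08197 L, so [NO2-] = 0.01043/0.08197 = 0.1273 M.
Kb = Kw/Ka = 1.0e-14 / 4.5 x 10^-4 = 2.22e-11.
[OH^-] = sqrt(Kb x [NO2-]) = sqrt(2.22e-11 x 0.1273) = 1.68e-6 M.
pOH = 5.77, so pH = 14.00 - 5.77 = 8.23.

8.23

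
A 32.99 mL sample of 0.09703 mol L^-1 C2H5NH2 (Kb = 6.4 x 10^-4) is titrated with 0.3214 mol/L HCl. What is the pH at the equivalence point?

5.97

n(C2H5NH2) = 0.09703 x 0.03299 = 0.003201 mol; V(HCl) at equivalence = 0.003201/0.3214 = 0.009960 L.
At equivalence the base is fully converted to C2H5NH3+; total volume = 0.04295 L, so [C2H5NH3+] = 0.003201/0.04295 = 0.07453 M.
Ka(C2H5NH3+) = Kw/Kb = 1.0e-14 / 6.4 x 10^-4 = 1.56e-11.
[H^+] = sqrt(Ka x [C2H5NH3+]) = sqrt(1.56e-11 x 0.07453) = 1.08e-6 M.
pH = -log(1.08e-6) = 5.97.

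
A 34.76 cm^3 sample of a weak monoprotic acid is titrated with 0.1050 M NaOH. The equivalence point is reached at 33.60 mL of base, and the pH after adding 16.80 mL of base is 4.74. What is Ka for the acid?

1.8 x 10^-5

16.80 mL is half of the equivalence volume, so this is the half-equivalence point where [HA] = [A^-].
At half-equivalence pH = pKa, so pKa = 4.74.
Ka = 10^(-4.74) = 1.8 x 10^-5.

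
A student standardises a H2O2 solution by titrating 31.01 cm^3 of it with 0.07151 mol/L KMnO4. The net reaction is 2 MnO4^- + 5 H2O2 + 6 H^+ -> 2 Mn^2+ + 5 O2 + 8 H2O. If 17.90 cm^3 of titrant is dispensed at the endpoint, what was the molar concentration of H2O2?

n(KMnO4) = 0.07151 x 0.01790 = 0.001280 mol.
From the balanced equation, 2 mol KMnO4 reacts with 5 mol H2O2, so n(H2O2) = 0.001280 x 5/2 = 0.003200 mol.
[H2O2] = 0.003200 / 0.03101 L = 0.103 M.

0.103 M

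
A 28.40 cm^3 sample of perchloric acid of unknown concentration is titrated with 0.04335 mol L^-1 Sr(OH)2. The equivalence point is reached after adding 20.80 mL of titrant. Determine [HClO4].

0.0635 M

n(Sr(OH)2) delivered = 0.04335 x 0.02080 = 0.0009017 mol.
The reaction is 2 HClO4 + 1 Sr(OH)2, so n(HClO4) = 0.0009017 x 2/1 = 0.001803 mol.
[HClO4] = 0.001803 mol / 0.02840 L = 0.0635 M.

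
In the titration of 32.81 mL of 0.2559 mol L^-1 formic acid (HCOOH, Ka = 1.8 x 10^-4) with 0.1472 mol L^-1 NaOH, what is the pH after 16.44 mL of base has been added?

3.35

Initial n(HCOOH) = 0.2559 x 0.03281 = 0.008396 mol.
n(NaOH) added = 0.1472 x 0.01644 = 0.002420 mol, converting that many moles of HCOOH to HCOO-.
Remaining n(HCOOH) = 0.005976 mol; n(HCOO-) = 0.002420 mol.
By Henderson-Hasselbalch, pH = pKa + log([A^-]/[HA]) = 3.74 + log(0.002420/0.005976) = 3.74 + (-0.39) = 3.35.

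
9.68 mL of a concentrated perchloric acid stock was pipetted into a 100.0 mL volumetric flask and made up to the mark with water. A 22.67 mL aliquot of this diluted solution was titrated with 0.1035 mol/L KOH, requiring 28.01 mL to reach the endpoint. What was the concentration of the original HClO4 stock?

n(KOH) = 0.1035 x 0.02801 = 0.002899 mol.
n(HClO4) in the aliquot = 0.002899 mol.
[diluted HClO4] = 0.002899 / 0.02267 = 0.1279 M.
Dilution factor = 100.0/9.680 = 10.33, so [stock] = 0.1279 x 10.33 = 1.32 M.

1.32 M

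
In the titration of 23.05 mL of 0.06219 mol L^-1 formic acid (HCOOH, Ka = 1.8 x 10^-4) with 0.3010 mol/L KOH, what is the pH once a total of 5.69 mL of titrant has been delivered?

11.99

n(acid) = 0.06219 x 0.02305 = 0.001433 mol; n(KOH) added = 0.3010 x 0.005690 = 0.001713 mol.
Base is in excess by 0.001713 - 0.001433 = 0.0002792 mol in a total volume of 0.02874 L.
[OH^-] = 0.0002792/0.02874 = 0.009715 M, so pOH = 2.01 and pH = 14.00 - 2.01 = 11.99.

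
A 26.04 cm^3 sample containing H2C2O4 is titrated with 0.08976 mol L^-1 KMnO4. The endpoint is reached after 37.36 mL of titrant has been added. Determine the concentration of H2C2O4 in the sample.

0.322 M

n(KMnO4) = 0.08976 x 0.03736 = 0.003353 mol.
From the balanced equation, 2 mol KMnO4 reacts with 5 mol H2C2O4, so n(H2C2O4) = 0.003353 x 5/2 = 0.008384 mol.
[H2C2O4] = 0.008384 / 0.02604 L = 0.322 M.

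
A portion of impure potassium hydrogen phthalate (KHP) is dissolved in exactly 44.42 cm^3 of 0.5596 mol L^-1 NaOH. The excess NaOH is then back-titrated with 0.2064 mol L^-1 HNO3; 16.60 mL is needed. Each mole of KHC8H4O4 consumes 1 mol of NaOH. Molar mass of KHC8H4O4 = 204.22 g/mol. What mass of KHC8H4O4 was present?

Total n(NaOH) added = 0.5596 x 0.04442 = 0.02486 mol.
n(HNO3) used = 0.2064 x 0.01660 = 0.003426 mol, which equals the excess n(NaOH).
So n(NaOH) consumed by the sample = 0.02486 - 0.003426 = 0.02143 mol.
n(KHC8H4O4) = 0.02143 / 1 = 0.02143 mol.
mass = 0.02143 mol x 204.22 g/mol = 4.38 g.

4.38 g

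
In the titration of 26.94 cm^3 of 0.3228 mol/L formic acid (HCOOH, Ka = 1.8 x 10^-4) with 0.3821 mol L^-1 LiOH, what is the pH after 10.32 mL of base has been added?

Initial n(HCOOH) = 0.3228 x 0.02694 = 0.008696 mol.
n(LiOH) added = 0.3821 x 0.01032 = 0.003943 mol, converting that many moles of HCOOH to HCOO-.
Remaining n(HCOOH) = 0.004753 mol; n(HCOO-) = 0.003943 mol.
By Henderson-Hasselbalch, pH = pKa + log([A^-]/[HA]) = 3.74 + log(0.003943/0.004753) = 3.74 + (-0.08) = 3.66.

3.66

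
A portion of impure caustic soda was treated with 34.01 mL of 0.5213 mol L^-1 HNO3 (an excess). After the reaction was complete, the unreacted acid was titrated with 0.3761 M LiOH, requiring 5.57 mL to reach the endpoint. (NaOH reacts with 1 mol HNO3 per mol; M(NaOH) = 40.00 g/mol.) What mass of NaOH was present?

0.625 g

Total n(HNO3) added = 0.5213 x 0.03401 = 0.01773 mol.
n(LiOH) used = 0.3761 x 0.005570 = 0.002095 mol, which equals the excess n(HNO3).
So n(HNO3) consumed by the sample = 0.01773 - 0.002095 = 0.01563 mol.
n(NaOH) = 0.01563 / 1 = 0.01563 mol.
mass = 0.01563 mol x 40.00 g/mol = 0.625 g.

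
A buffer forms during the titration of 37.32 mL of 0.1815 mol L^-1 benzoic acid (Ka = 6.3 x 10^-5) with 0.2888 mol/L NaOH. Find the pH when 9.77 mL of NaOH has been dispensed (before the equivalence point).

Initial n(C6H5COOH) = 0.1815 x 0.03732 = 0.006774 mol.
n(NaOH) added = 0.2888 x 0.009770 = 0.002822 mol, converting that many moles of C6H5COOH to C6H5COO-.
Remaining n(C6H5COOH) = 0.003952 mol; n(C6H5COO-) = 0.002822 mol.
By Henderson-Hasselbalch, pH = pKa + log([A^-]/[HA]) = 4.20 + log(0.002822/0.003952) = 4.20 + (-0.15) = 4.05.

4.05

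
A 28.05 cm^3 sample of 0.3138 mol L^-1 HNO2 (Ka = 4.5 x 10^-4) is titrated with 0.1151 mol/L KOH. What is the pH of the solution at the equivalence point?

n(HNO2) = 0.3138 x 0.02805 = 0.008802 mol; V(KOH) at equivalence = 0.008802/0.1151 = 0.07647 L.
At equivalence all the acid is converted to NO2-; total volume = 0.02805 + 0.07647 = 0.1045 L, so [NO2-] = 0.008802/0.1045 = 0.08421 M.
Kb = Kw/Ka = 1.0e-14 / 4.5 x 10^-4 = 2.22e-11.
[OH^-] = sqrt(Kb x [NO2-]) = sqrt(2.22e-11 x 0.08421) = 1.37e-6 M.
pOH = 5.86, so pH = 14.00 - 5.86 = 8.14.

8.14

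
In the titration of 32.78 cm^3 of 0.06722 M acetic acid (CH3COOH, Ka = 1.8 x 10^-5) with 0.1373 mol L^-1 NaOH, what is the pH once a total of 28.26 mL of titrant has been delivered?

n(acid) = 0.06722 x 0.03278 = 0.002203 mol; n(NaOH) added = 0.1373 x 0.02826 = 0.003880 mol.
Base is in excess by 0.003880 - 0.002203 = 0.001677 mol in a total volume of 0.06104 L.
[OH^-] = 0.001677/0.06104 = 0.02747 M, so pOH = 1.56 and pH = 14.00 - 1.56 = 12.44.

12.44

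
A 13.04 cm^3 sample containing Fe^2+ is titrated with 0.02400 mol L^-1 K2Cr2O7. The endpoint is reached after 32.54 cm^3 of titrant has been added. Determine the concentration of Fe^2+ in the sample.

n(K2Cr2O7) = 0.02400 x 0.03254 = 0.0007810 mol.
From the balanced equation, 1 mol K2Cr2O7 reacts with 6 mol Fe^2+, so n(Fe^2+) = 0.0007810 x 6/1 = 0.004686 mol.
[Fe^2+] = 0.004686 / 0.01304 L = 0.359 M.

0.359 M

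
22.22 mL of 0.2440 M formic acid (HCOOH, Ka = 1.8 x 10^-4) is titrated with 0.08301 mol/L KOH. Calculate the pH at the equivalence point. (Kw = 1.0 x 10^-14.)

8.27

n(HCOOH) = 0.2440 x 0.02222 = 0.005422 mol; V(KOH) at equivalence = 0.005422/0.08301 = 0.06531 L.
At equivalence all the acid is converted to HCOO-; total volume = 0.02222 + 0.06531 = 0.08753 L, so [HCOO-] = 0.005422/0.08753 = 0.06194 M.
Kb = Kw/Ka = 1.0e-14 / 1.8 x 10^-4 = 5.56e-11.
[OH^-] = sqrt(Kb x [HCOO-]) = sqrt(5.56e-11 x 0.06194) = 1.85e-6 M.
pOH = 5.73, so pH = 14.00 - 5.73 = 8.27.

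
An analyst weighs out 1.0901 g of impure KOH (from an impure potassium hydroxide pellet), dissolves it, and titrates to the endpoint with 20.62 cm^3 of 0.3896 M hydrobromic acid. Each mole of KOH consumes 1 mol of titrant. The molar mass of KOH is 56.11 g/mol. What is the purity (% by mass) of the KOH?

41.4%

n(HBr) = 0.3896 x 0.02062 = 0.008034 mol.
n(KOH) = 0.008034 / 1 = 0.008034 mol.
mass of KOH = 0.008034 x 56.11 = 0.4508 g.
% purity = 0.4508 / 1.0901 x 100 = 41.4%.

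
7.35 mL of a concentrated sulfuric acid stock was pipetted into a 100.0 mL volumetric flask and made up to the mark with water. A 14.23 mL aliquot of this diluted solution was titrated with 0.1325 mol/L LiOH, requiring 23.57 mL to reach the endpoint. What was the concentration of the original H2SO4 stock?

n(LiOH) = 0.1325 x 0.02357 = 0.003123 mol.
n(H2SO4) in the aliquot = 0.003123 x 1/2 = 0.001562 mol.
[diluted H2SO4] = 0.001562 / 0.01423 = 0.1097 M.
Dilution factor = 100.0/7.350 = 13.61, so [stock] = 0.1097 x 13.61 = 1.49 M.

1.49 M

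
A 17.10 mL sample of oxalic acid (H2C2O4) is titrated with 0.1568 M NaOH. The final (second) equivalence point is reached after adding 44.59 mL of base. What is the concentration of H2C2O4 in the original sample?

0.204 M

n(NaOH) = 0.1568 x 0.04459 = 0.006992 mol.
At the final (second) equivalence point, 2 mol OH^- react per mol H2C2O4, so n(H2C2O4) = 0.006992 / 2 = 0.003496 mol.
[H2C2O4] = 0.003496 / 0.01710 L = 0.204 M.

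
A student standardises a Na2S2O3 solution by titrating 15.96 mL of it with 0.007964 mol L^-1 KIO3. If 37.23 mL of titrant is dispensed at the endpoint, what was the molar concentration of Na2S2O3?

0.111 M

n(KIO3) = 0.007964 x 0.03723 = 0.0002965 mol.
From the balanced equation, 1 mol KIO3 reacts with 6 mol Na2S2O3, so n(Na2S2O3) = 0.0002965 x 6/1 = 0.001779 mol.
[Na2S2O3] = 0.001779 / 0.01596 L = 0.111 M.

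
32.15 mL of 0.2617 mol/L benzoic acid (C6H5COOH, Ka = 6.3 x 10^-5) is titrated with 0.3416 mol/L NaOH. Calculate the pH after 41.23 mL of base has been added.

12.89

n(acid) = 0.2617 x 0.03215 = 0.008414 mol; n(NaOH) added = 0.3416 x 0.04123 = 0.01408 mol.
Base is in excess by 0.01408 - 0.008414 = 0.005671 mol in a total volume of 0.07338 L.
[OH^-] = 0.005671/0.07338 = 0.07728 M, so pOH = 1.11 and pH = 14.00 - 1.11 = 12.89.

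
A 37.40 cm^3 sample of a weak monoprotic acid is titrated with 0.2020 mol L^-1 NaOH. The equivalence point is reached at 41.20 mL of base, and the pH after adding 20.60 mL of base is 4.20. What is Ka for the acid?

6.3 x 10^-5

20.60 mL is half of the equivalence volume, so this is the half-equivalence point where [HA] = [A^-].
At half-equivalence pH = pKa, so pKa = 4.20.
Ka = 10^(-4.20) = 6.3 x 10^-5.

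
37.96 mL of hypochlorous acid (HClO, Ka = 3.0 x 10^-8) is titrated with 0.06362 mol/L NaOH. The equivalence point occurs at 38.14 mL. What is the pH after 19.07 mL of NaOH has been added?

7.52

19.07 mL is exactly half the equivalence volume (38.14/2), i.e. the half-equivalence point.
There, n(HA) = n(A^-), so pH = pKa = -log(3.0 x 10^-8) = 7.52.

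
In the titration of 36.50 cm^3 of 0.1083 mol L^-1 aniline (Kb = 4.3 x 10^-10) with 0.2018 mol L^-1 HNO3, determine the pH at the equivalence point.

n(C6H5NH2) = 0.1083 x 0.03650 = 0.003953 mol; V(HNO3) at equivalence = 0.003953/0.2018 = 0.01959 L.
At equivalence the base is fully converted to C6H5NH3+; total volume = 0.05609 L, so [C6H5NH3+] = 0.003953/0.05609 = 0.07048 M.
Ka(C6H5NH3+) = Kw/Kb = 1.0e-14 / 4.3 x 10^-10 = 2.33e-5.
[H^+] = sqrt(Ka x [C6H5NH3+]) = sqrt(2.33e-5 x 0.07048) = 0.00128 M.
pH = -log(0.00128) = 2.89.

2.89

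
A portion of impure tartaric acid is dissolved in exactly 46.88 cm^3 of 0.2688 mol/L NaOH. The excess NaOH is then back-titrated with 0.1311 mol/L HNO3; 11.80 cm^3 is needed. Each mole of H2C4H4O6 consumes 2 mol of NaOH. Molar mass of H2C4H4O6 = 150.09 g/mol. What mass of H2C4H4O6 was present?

Total n(NaOH) added = 0.2688 x 0.04688 = 0.01260 mol.
n(HNO3) used = 0.1311 x 0.01180 = 0.001547 mol, which equals the excess n(NaOH).
So n(NaOH) consumed by the sample = 0.01260 - 0.001547 = 0.01105 mol.
n(H2C4H4O6) = 0.01105 / 2 = 0.005527 mol.
mass = 0.005527 mol x 150.09 g/mol = 0.830 g.

0.830 g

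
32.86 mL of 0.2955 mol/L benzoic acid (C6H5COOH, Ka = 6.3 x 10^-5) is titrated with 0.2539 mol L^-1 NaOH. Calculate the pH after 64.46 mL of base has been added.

12.84

n(acid) = 0.2955 x 0.03286 = 0.009710 mol; n(NaOH) added = 0.2539 x 0.06446 = 0.01637 mol.
Base is in excess by 0.01637 - 0.009710 = 0.006656 mol in a total volume of 0.09732 L.
[OH^-] = 0.006656/0.09732 = 0.06840 M, so pOH = 1.16 and pH = 14.00 - 1.16 = 12.84.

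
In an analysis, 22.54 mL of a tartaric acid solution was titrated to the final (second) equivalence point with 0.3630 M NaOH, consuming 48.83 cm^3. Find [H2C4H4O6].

0.393 M

n(NaOH) = 0.3630 x 0.04883 = 0.01773 mol.
At the final (second) equivalence point, 2 mol OH^- react per mol H2C4H4O6, so n(H2C4H4O6) = 0.01773 / 2 = 0.008863 mol.
[H2C4H4O6] = 0.008863 / 0.02254 L = 0.393 M.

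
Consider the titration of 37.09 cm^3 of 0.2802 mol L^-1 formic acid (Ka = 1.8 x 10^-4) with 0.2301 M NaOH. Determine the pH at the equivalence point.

8.42

n(HCOOH) = 0.2802 x 0.03709 = 0.01039 mol; V(NaOH) at equivalence = 0.01039/0.2301 = 0.04517 L.
At equivalence all the acid is converted to HCOO-; total volume = 0.03709 + 0.04517 = 0.08226 L, so [HCOO-] = 0.01039/0.08226 = 0.1263 M.
Kb = Kw/Ka = 1.0e-14 / 1.8 x 10^-4 = 5.56e-11.
[OH^-] = sqrt(Kb x [HCOO-]) = sqrt(5.56e-11 x 0.1263) = 2.65e-6 M.
pOH = 5.58, so pH = 14.00 - 5.58 = 8.42.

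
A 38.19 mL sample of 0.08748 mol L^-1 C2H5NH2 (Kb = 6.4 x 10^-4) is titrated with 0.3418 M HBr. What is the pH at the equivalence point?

n(C2H5NH2) = 0.08748 x 0.03819 = 0.003341 mol; V(HBr) at equivalence = 0.003341/0.3418 = 0.009774 L.
At equivalence the base is fully converted to C2H5NH3+; total volume = 0.04796 L, so [C2H5NH3+] = 0.003341/0.04796 = 0.06965 M.
Ka(C2H5NH3+) = Kw/Kb = 1.0e-14 / 6.4 x 10^-4 = 1.56e-11.
[H^+] = sqrt(Ka x [C2H5NH3+]) = sqrt(1.56e-11 x 0.06965) = 1.04e-6 M.
pH = -log(1.04e-6) = 5.98.

5.98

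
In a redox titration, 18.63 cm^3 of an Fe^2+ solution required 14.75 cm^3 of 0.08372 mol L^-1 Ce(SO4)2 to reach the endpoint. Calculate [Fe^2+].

0.0663 M

n(Ce(SO4)2) = 0.08372 x 0.01475 = 0.001235 mol.
From the balanced equation, 1 mol Ce(SO4)2 reacts with 1 mol Fe^2+, so n(Fe^2+) = 0.001235 x 1/1 = 0.001235 mol.
[Fe^2+] = 0.001235 / 0.01863 L = 0.0663 M.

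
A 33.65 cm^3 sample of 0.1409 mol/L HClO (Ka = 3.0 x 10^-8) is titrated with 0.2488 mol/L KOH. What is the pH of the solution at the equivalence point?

10.24

n(HClO) = 0.1409 x 0.03365 = 0.004741 mol; V(KOH) at equivalence = 0.004741/0.2488 = 0.01906 L.
At equivalence all the acid is converted to ClO-; total volume = 0.03365 + 0.01906 = 0.05271 L, so [ClO-] = 0.004741/0.05271 = 0.08996 M.
Kb = Kw/Ka = 1.0e-14 / 3.0 x 10^-8 = 3.33e-7.
[OH^-] = sqrt(Kb x [ClO-]) = sqrt(3.33e-7 x 0.08996) = 0.000173 M.
pOH = 3.76, so pH = 14.00 - 3.76 = 10.24.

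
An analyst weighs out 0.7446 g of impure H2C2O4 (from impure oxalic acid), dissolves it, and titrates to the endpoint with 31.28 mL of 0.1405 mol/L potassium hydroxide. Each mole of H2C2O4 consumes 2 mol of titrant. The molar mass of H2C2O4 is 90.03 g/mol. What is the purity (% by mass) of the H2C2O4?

26.6%

n(KOH) = 0.1405 x 0.03128 = 0.004395 mol.
n(H2C2O4) = 0.004395 / 2 = 0.002197 mol.
mass of H2C2O4 = 0.002197 x 90.03 = 0.1978 g.
% purity = 0.1978 / 0.7446 x 100 = 26.6%.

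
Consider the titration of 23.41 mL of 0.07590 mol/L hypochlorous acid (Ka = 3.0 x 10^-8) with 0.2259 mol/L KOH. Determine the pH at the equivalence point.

n(HClO) = 0.07590 x 0.02341 = 0.001777 mol; V(KOH) at equivalence = 0.001777/0.2259 = 0.007866 L.
At equivalence all the acid is converted to ClO-; total volume = 0.02341 + 0.007866 = 0.03128 L, so [ClO-] = 0.001777/0.03128 = 0.05681 M.
Kb = Kw/Ka = 1.0e-14 / 3.0 x 10^-8 = 3.33e-7.
[OH^-] = sqrt(Kb x [ClO-]) = sqrt(3.33e-7 x 0.05681) = 0.000138 M.
pOH = 3.86, so pH = 14.00 - 3.86 = 10.14.

10.14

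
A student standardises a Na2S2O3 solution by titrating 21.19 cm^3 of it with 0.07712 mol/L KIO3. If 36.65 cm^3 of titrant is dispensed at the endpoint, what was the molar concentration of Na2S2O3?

0.800 M

n(KIO3) = 0.07712 x 0.03665 = 0.002826 mol.
From the balanced equation, 1 mol KIO3 reacts with 6 mol Na2S2O3, so n(Na2S2O3) = 0.002826 x 6/1 = 0.01696 mol.
[Na2S2O3] = 0.01696 / 0.02119 L = 0.800 M.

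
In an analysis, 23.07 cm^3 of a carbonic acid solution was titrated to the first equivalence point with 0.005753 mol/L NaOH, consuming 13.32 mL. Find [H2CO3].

0.00332 M

n(NaOH) = 0.005753 x 0.01332 = 7.663e-5 mol.
At the first equivalence point, 1 mol OH^- react per mol H2CO3, so n(H2CO3) = 7.663e-5 / 1 = 7.663e-5 mol.
[H2CO3] = 7.663e-5 / 0.02307 L = 0.00332 M.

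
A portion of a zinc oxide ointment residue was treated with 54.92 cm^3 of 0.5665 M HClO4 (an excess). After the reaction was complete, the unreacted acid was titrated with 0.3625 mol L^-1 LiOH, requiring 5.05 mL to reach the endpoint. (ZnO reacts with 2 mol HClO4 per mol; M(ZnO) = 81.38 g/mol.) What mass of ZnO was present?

1.19 g

Total n(HClO4) added = 0.5665 x 0.05492 = 0.03111 mol.
n(LiOH) used = 0.3625 x 0.005050 = 0.001831 mol, which equals the excess n(HClO4).
So n(HClO4) consumed by the sample = 0.03111 - 0.001831 = 0.02928 mol.
n(ZnO) = 0.02928 / 2 = 0.01464 mol.
mass = 0.01464 mol x 81.38 g/mol = 1.19 g.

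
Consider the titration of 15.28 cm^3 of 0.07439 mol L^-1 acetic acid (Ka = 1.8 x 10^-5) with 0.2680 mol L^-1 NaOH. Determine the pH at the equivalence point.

n(CH3COOH) = 0.07439 x 0.01528 = 0.001137 mol; V(NaOH) at equivalence = 0.001137/0.2680 = 0.004241 L.
At equivalence all the acid is converted to CH3COO-; total volume = 0.01528 + 0.004241 = 0.01952 L, so [CH3COO-] = 0.001137/0.01952 = 0.05823 M.
Kb = Kw/Ka = 1.0e-14 / 1.8 x 10^-5 = 5.56e-10.
[OH^-] = sqrt(Kb x [CH3COO-]) = sqrt(5.56e-10 x 0.05823) = 5.69e-6 M.
pOH = 5.25, so pH = 14.00 - 5.25 = 8.75.

8.75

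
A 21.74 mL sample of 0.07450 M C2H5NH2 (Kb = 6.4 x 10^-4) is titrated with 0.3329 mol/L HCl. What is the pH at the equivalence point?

6.01

n(C2H5NH2) = 0.07450 x 0.02174 = 0.001620 mol; V(HCl) at equivalence = 0.001620/0.3329 = 0.004865 L.
At equivalence the base is fully converted to C2H5NH3+; total volume = 0.02661 L, so [C2H5NH3+] = 0.001620/0.02661 = 0.06088 M.
Ka(C2H5NH3+) = Kw/Kb = 1.0e-14 / 6.4 x 10^-4 = 1.56e-11.
[H^+] = sqrt(Ka x [C2H5NH3+]) = sqrt(1.56e-11 x 0.06088) = 9.75e-7 M.
pH = -log(9.75e-7) = 6.01.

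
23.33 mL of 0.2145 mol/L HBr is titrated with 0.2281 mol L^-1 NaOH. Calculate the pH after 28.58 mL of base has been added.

12.47

n(acid) = 0.2145 x 0.02333 = 0.005004 mol; n(NaOH) added = 0.2281 x 0.02858 = 0.006519 mol.
Base is in excess by 0.006519 - 0.005004 = 0.001515 mol in a total volume of 0.05191 L.
[OH^-] = 0.001515/0.05191 = 0.02918 M, so pOH = 1.53 and pH = 14.00 - 1.53 = 12.47.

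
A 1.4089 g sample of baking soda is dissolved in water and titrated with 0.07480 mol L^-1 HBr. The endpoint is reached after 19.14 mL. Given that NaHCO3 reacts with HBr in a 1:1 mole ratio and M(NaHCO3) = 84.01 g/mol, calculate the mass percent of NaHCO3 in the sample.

8.54%

n(HBr) = 0.07480 x 0.01914 = 0.001432 mol.
n(NaHCO3) = 0.001432 / 1 = 0.001432 mol.
mass of NaHCO3 = 0.001432 x 84.01 = 0.1203 g.
% purity = 0.1203 / 1.4089 x 100 = 8.54%.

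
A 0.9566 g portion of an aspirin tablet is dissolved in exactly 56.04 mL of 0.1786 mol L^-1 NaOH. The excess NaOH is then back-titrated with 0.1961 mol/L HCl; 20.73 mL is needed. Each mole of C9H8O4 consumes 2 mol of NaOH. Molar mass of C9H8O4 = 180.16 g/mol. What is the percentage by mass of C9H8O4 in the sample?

56.0%

Total n(NaOH) added = 0.1786 x 0.05604 = 0.01001 mol.
n(HCl) used = 0.1961 x 0.02073 = 0.004065 mol, which equals the excess n(NaOH).
So n(NaOH) consumed by the sample = 0.01001 - 0.004065 = 0.005944 mol.
n(C9H8O4) = 0.005944 / 2 = 0.002972 mol.
mass C9H8O4 = 0.002972 x 180.16 = 0.5354 g, so %C9H8O4 = 0.5354/0.9566 x 100 = 56.0%.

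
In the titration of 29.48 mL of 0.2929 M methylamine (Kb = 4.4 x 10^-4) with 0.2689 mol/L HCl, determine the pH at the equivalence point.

n(CH3NH2) = 0.2929 x 0.02948 = 0.008635 mol; V(HCl) at equivalence = 0.008635/0.2689 = 0.03211 L.
At equivalence the base is fully converted to CH3NH3+; total volume = 0.06159 L, so [CH3NH3+] = 0.008635/0.06159 = 0.1402 M.
Ka(CH3NH3+) = Kw/Kb = 1.0e-14 / 4.4 x 10^-4 = 2.27e-11.
[H^+] = sqrt(Ka x [CH3NH3+]) = sqrt(2.27e-11 x 0.1402) = 1.78e-6 M.
pH = -log(1.78e-6) = 5.75.

5.75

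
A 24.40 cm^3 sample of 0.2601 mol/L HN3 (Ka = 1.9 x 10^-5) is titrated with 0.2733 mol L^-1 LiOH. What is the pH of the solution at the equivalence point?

8.92

n(HN3) = 0.2601 x 0.02440 = 0.006346 mol; V(LiOH) at equivalence = 0.006346/0.2733 = 0.02322 L.
At equivalence all the acid is converted to N3-; total volume = 0.02440 + 0.02322 = 0.04762 L, so [N3-] = 0.006346/0.04762 = 0.1333 M.
Kb = Kw/Ka = 1.0e-14 / 1.9 x 10^-5 = 5.26e-10.
[OH^-] = sqrt(Kb x [N3-]) = sqrt(5.26e-10 x 0.1333) = 8.38e-6 M.
pOH = 5.08, so pH = 14.00 - 5.08 = 8.92.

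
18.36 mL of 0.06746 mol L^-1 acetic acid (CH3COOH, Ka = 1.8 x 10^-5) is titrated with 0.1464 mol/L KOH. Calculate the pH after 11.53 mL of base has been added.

n(acid) = 0.06746 x 0.01836 = 0.001239 mol; n(KOH) added = 0.1464 x 0.01153 = 0.001688 mol.
Base is in excess by 0.001688 - 0.001239 = 0.0004494 mol in a total volume of 0.02989 L.
[OH^-] = 0.0004494/0.02989 = 0.01504 M, so pOH = 1.82 and pH = 14.00 - 1.82 = 12.18.

12.18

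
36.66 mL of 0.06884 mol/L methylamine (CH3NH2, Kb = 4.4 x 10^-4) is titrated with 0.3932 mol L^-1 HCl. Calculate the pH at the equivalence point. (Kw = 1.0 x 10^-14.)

n(CH3NH2) = 0.06884 x 0.03666 = 0.002524 mol; V(HCl) at equivalence = 0.002524/0.3932 = 0.006418 L.
At equivalence the base is fully converted to CH3NH3+; total volume = 0.04308 L, so [CH3NH3+] = 0.002524/0.04308 = 0.05858 M.
Ka(CH3NH3+) = Kw/Kb = 1.0e-14 / 4.4 x 10^-4 = 2.27e-11.
[H^+] = sqrt(Ka x [CH3NH3+]) = sqrt(2.27e-11 x 0.05858) = 1.15e-6 M.
pH = -log(1.15e-6) = 5.94.

5.94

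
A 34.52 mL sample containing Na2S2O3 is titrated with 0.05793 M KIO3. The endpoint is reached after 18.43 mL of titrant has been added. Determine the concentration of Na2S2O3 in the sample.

n(KIO3) = 0.05793 x 0.01843 = 0.001068 mol.
From the balanced equation, 1 mol KIO3 reacts with 6 mol Na2S2O3, so n(Na2S2O3) = 0.001068 x 6/1 = 0.006406 mol.
[Na2S2O3] = 0.006406 / 0.03452 L = 0.186 M.

0.186 M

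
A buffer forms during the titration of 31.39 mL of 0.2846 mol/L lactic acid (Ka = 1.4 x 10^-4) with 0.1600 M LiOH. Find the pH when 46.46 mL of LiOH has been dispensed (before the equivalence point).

4.55

Initial n(HC3H5O3) = 0.2846 x 0.03139 = 0.008934 mol.
n(LiOH) added = 0.1600 x 0.04646 = 0.007434 mol, converting that many moles of HC3H5O3 to C3H5O3-.
Remaining n(HC3H5O3) = 0.001500 mol; n(C3H5O3-) = 0.007434 mol.
By Henderson-Hasselbalch, pH = pKa + log([A^-]/[HA]) = 3.85 + log(0.007434/0.001500) = 3.85 + (+0.70) = 4.55.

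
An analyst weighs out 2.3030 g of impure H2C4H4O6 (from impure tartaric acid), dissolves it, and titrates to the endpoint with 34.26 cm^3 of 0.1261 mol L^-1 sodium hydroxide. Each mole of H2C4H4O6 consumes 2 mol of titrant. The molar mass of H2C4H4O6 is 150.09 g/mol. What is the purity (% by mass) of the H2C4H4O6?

14.1%

n(NaOH) = 0.1261 x 0.03426 = 0.004320 mol.
n(H2C4H4O6) = 0.004320 / 2 = 0.002160 mol.
mass of H2C4H4O6 = 0.002160 x 150.09 = 0.3242 g.
% purity = 0.3242 / 2.3030 x 100 = 14.1%.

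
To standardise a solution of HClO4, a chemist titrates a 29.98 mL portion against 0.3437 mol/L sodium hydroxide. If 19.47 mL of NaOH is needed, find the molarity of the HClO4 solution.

0.223 M

n(NaOH) delivered = 0.3437 x 0.01947 = 0.006692 mol.
For a 1:1 reaction, n(HClO4) = 0.006692 mol.
[HClO4] = 0.006692 mol / 0.02998 L = 0.223 M.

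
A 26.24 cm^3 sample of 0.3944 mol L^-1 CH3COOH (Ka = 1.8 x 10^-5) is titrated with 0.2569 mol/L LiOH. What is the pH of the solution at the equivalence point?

8.97

n(CH3COOH) = 0.3944 x 0.02624 = 0.01035 mol; V(LiOH) at equivalence = 0.01035/0.2569 = 0.04028 L.
At equivalence all the acid is converted to CH3COO-; total volume = 0.02624 + 0.04028 = 0.06652 L, so [CH3COO-] = 0.01035/0.06652 = 0.1556 M.
Kb = Kw/Ka = 1.0e-14 / 1.8 x 10^-5 = 5.56e-10.
[OH^-] = sqrt(Kb x [CH3COO-]) = sqrt(5.56e-10 x 0.1556) = 9.30e-6 M.
pOH = 5.03, so pH = 14.00 - 5.03 = 8.97.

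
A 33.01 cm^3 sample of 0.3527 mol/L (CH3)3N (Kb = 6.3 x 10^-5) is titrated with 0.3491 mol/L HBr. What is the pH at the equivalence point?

n((CH3)3N) = 0.3527 x 0.03301 = 0.01164 mol; V(HBr) at equivalence = 0.01164/0.3491 = 0.03335 L.
At equivalence the base is fully converted to (CH3)3NH+; total volume = 0.06636 L, so [(CH3)3NH+] = 0.01164/0.06636 = 0.1754 M.
Ka((CH3)3NH+) = Kw/Kb = 1.0e-14 / 6.3 x 10^-5 = 1.59e-10.
[H^+] = sqrt(Ka x [(CH3)3NH+]) = sqrt(1.59e-10 x 0.1754) = 5.28e-6 M.
pH = -log(5.28e-6) = 5.28.

5.28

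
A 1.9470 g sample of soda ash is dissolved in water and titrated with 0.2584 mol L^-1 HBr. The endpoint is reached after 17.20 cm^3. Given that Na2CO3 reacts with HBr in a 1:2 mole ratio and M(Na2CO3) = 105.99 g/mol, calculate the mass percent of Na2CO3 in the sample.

n(HBr) = 0.2584 x 0.01720 = 0.004444 mol.
n(Na2CO3) = 0.004444 / 2 = 0.002222 mol.
mass of Na2CO3 = 0.002222 x 105.99 = 0.2355 g.
% purity = 0.2355 / 1.9470 x 100 = 12.1%.

12.1%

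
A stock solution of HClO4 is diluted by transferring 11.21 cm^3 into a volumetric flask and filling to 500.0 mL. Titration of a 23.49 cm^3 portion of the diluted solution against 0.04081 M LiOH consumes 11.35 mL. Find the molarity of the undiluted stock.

0.880 M

n(LiOH) = 0.04081 x 0.01135 = 0.0004632 mol.
n(HClO4) in the aliquot = 0.0004632 mol.
[diluted HClO4] = 0.0004632 / 0.02349 = 0.01972 M.
Dilution factor = 500.0/11.21 = 44.60, so [stock] = 0.01972 x 44.60 = 0.880 M.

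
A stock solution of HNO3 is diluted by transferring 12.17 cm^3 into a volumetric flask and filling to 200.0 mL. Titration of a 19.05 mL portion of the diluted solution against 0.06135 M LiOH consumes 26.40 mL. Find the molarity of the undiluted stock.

1.40 M

n(LiOH) = 0.06135 x 0.02640 = 0.001620 mol.
n(HNO3) in the aliquot = 0.001620 mol.
[diluted HNO3] = 0.001620 / 0.01905 = 0.08502 M.
Dilution factor = 200.0/12.17 = 16.43, so [stock] = 0.08502 x 16.43 = 1.40 M.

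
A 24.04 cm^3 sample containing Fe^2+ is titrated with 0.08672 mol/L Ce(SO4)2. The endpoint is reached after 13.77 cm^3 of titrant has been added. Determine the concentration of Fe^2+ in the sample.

0.0497 M

n(Ce(SO4)2) = 0.08672 x 0.01377 = 0.001194 mol.
From the balanced equation, 1 mol Ce(SO4)2 reacts with 1 mol Fe^2+, so n(Fe^2+) = 0.001194 x 1/1 = 0.001194 mol.
[Fe^2+] = 0.001194 / 0.02404 L = 0.0497 M.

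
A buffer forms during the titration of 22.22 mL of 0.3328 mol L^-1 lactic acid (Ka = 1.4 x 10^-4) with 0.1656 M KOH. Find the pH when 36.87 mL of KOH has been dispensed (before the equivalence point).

4.53

Initial n(HC3H5O3) = 0.3328 x 0.02222 = 0.007395 mol.
n(KOH) added = 0.1656 x 0.03687 = 0.006106 mol, converting that many moles of HC3H5O3 to C3H5O3-.
Remaining n(HC3H5O3) = 0.001289 mol; n(C3H5O3-) = 0.006106 mol.
By Henderson-Hasselbalch, pH = pKa + log([A^-]/[HA]) = 3.85 + log(0.006106/0.001289) = 3.85 + (+0.68) = 4.53.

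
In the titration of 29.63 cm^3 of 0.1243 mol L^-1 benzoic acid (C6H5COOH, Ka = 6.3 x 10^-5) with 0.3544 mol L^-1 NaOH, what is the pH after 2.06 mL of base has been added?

Initial n(C6H5COOH) = 0.1243 x 0.02963 = 0.003683 mol.
n(NaOH) added = 0.3544 x 0.002060 = 0.0007301 mol, converting that many moles of C6H5COOH to C6H5COO-.
Remaining n(C6H5COOH) = 0.002953 mol; n(C6H5COO-) = 0.0007301 mol.
By Henderson-Hasselbalch, pH = pKa + log([A^-]/[HA]) = 4.20 + log(0.0007301/0.002953) = 4.20 + (-0.61) = 3.59.

3.59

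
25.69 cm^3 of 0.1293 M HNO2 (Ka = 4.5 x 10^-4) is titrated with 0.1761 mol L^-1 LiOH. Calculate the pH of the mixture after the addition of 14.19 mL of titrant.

Initial n(HNO2) = 0.1293 x 0.02569 = 0.003322 mol.
n(LiOH) added = 0.1761 x 0.01419 = 0.002499 mol, converting that many moles of HNO2 to NO2-.
Remaining n(HNO2) = 0.0008229 mol; n(NO2-) = 0.002499 mol.
By Henderson-Hasselbalch, pH = pKa + log([A^-]/[HA]) = 3.35 + log(0.002499/0.0008229) = 3.35 + (+0.48) = 3.83.

3.83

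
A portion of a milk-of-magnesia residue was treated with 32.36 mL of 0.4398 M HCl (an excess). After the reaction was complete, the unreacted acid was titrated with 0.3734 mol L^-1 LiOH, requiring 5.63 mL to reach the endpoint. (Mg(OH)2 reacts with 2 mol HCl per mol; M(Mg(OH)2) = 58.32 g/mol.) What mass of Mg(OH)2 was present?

Total n(HCl) added = 0.4398 x 0.03236 = 0.01423 mol.
n(LiOH) used = 0.3734 x 0.005630 = 0.002102 mol, which equals the excess n(HCl).
So n(HCl) consumed by the sample = 0.01423 - 0.002102 = 0.01213 mol.
n(Mg(OH)2) = 0.01213 / 2 = 0.006065 mol.
mass = 0.006065 mol x 58.32 g/mol = 0.354 g.

0.354 g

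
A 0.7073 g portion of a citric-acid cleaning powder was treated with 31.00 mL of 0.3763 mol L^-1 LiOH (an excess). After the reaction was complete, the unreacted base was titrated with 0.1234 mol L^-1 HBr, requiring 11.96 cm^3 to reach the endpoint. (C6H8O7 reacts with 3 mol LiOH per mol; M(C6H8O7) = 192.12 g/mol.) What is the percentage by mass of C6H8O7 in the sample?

Total n(LiOH) added = 0.3763 x 0.03100 = 0.01167 mol.
n(HBr) used = 0.1234 x 0.01196 = 0.001476 mol, which equals the excess n(LiOH).
So n(LiOH) consumed by the sample = 0.01167 - 0.001476 = 0.01019 mol.
n(C6H8O7) = 0.01019 / 3 = 0.003396 mol.
mass C6H8O7 = 0.003396 x 192.12 = 0.6525 g, so %C6H8O7 = 0.6525/0.7073 x 100 = 92.3%.

92.3%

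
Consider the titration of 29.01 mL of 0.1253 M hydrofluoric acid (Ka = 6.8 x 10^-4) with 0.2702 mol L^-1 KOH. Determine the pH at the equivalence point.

8.05

n(HF) = 0.1253 x 0.02901 = 0.003635 mol; V(KOH) at equivalence = 0.003635/0.2702 = 0.01345 L.
At equivalence all the acid is converted to F-; total volume = 0.02901 + 0.01345 = 0.04246 L, so [F-] = 0.003635/0.04246 = 0.08560 M.
Kb = Kw/Ka = 1.0e-14 / 6.8 x 10^-4 = 1.47e-11.
[OH^-] = sqrt(Kb x [F-]) = sqrt(1.47e-11 x 0.08560) = 1.12e-6 M.
pOH = 5.95, so pH = 14.00 - 5.95 = 8.05.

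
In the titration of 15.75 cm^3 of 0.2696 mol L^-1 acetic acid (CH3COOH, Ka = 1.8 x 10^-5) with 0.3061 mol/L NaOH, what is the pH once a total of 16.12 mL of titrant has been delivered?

n(acid) = 0.2696 x 0.01575 = 0.004246 mol; n(NaOH) added = 0.3061 x 0.01612 = 0.004934 mol.
Base is in excess by 0.004934 - 0.004246 = 0.0006881 mol in a total volume of 0.03187 L.
[OH^-] = 0.0006881/0.03187 = 0.02159 M, so pOH = 1.67 and pH = 14.00 - 1.67 = 12.33.

12.33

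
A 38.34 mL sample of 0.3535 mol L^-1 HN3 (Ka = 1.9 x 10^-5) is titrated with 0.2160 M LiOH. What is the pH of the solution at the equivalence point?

n(HN3) = 0.3535 x 0.03834 = 0.01355 mol; V(LiOH) at equivalence = 0.01355/0.2160 = 0.06275 L.
At equivalence all the acid is converted to N3-; total volume = 0.03834 + 0.06275 = 0.1011 L, so [N3-] = 0.01355/0.1011 = 0.1341 M.
Kb = Kw/Ka = 1.0e-14 / 1.9 x 10^-5 = 5.26e-10.
[OH^-] = sqrt(Kb x [N3-]) = sqrt(5.26e-10 x 0.1341) = 8.40e-6 M.
pOH = 5.08, so pH = 14.00 - 5.08 = 8.92.

8.92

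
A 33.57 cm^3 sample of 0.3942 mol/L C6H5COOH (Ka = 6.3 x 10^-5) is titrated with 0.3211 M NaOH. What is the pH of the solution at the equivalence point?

8.72

n(C6H5COOH) = 0.3942 x 0.03357 = 0.01323 mol; V(NaOH) at equivalence = 0.01323/0.3211 = 0.04121 L.
At equivalence all the acid is converted to C6H5COO-; total volume = 0.03357 + 0.04121 = 0.07478 L, so [C6H5COO-] = 0.01323/0.07478 = 0.1770 M.
Kb = Kw/Ka = 1.0e-14 / 6.3 x 10^-5 = 1.59e-10.
[OH^-] = sqrt(Kb x [C6H5COO-]) = sqrt(1.59e-10 x 0.1770) = 5.30e-6 M.
pOH = 5.28, so pH = 14.00 - 5.28 = 8.72.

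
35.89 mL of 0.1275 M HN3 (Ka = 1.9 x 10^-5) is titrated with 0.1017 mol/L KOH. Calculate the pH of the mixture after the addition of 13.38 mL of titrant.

4.35

Initial n(HN3) = 0.1275 x 0.03589 = 0.004576 mol.
n(KOH) added = 0.1017 x 0.01338 = 0.001361 mol, converting that many moles of HN3 to N3-.
Remaining n(HN3) = 0.003215 mol; n(N3-) = 0.001361 mol.
By Henderson-Hasselbalch, pH = pKa + log([A^-]/[HA]) = 4.72 + log(0.001361/0.003215) = 4.72 + (-0.37) = 4.35.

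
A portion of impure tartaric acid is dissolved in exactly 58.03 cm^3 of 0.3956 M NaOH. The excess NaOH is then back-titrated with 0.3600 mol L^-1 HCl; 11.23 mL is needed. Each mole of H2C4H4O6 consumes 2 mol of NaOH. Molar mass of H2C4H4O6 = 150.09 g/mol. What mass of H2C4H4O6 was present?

Total n(NaOH) added = 0.3956 x 0.05803 = 0.02296 mol.
n(HCl) used = 0.3600 x 0.01123 = 0.004043 mol, which equals the excess n(NaOH).
So n(NaOH) consumed by the sample = 0.02296 - 0.004043 = 0.01891 mol.
n(H2C4H4O6) = 0.01891 / 2 = 0.009457 mol.
mass = 0.009457 mol x 150.09 g/mol = 1.42 g.

1.42 g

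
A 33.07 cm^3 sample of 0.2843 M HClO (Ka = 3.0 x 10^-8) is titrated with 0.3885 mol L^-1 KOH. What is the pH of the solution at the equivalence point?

10.37

n(HClO) = 0.2843 x 0.03307 = 0.009402 mol; V(KOH) at equivalence = 0.009402/0.3885 = 0.02420 L.
At equivalence all the acid is converted to ClO-; total volume = 0.03307 + 0.02420 = 0.05727 L, so [ClO-] = 0.009402/0.05727 = 0.1642 M.
Kb = Kw/Ka = 1.0e-14 / 3.0 x 10^-8 = 3.33e-7.
[OH^-] = sqrt(Kb x [ClO-]) = sqrt(3.33e-7 x 0.1642) = 0.000234 M.
pOH = 3.63, so pH = 14.00 - 3.63 = 10.37.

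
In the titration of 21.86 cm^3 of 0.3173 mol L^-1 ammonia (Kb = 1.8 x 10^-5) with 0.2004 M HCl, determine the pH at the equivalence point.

5.08

n(NH3) = 0.3173 x 0.02186 = 0.006936 mol; V(HCl) at equivalence = 0.006936/0.2004 = 0.03461 L.
At equivalence the base is fully converted to NH4+; total volume = 0.05647 L, so [NH4+] = 0.006936/0.05647 = 0.1228 M.
Ka(NH4+) = Kw/Kb = 1.0e-14 / 1.8 x 10^-5 = 5.56e-10.
[H^+] = sqrt(Ka x [NH4+]) = sqrt(5.56e-10 x 0.1228) = 8.26e-6 M.
pH = -log(8.26e-6) = 5.08.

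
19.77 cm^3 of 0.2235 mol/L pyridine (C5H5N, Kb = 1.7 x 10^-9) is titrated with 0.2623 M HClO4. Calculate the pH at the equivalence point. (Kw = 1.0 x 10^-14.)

n(C5H5N) = 0.2235 x 0.01977 = 0.004419 mol; V(HClO4) at equivalence = 0.004419/0.2623 = 0.01685 L.
At equivalence the base is fully converted to C5H5NH+; total volume = 0.03662 L, so [C5H5NH+] = 0.004419/0.03662 = 0.1207 M.
Ka(C5H5NH+) = Kw/Kb = 1.0e-14 / 1.7 x 10^-9 = 5.88e-6.
[H^+] = sqrt(Ka x [C5H5NH+]) = sqrt(5.88e-6 x 0.1207) = 0.000843 M.
pH = -log(0.000843) = 3.07.

3.07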